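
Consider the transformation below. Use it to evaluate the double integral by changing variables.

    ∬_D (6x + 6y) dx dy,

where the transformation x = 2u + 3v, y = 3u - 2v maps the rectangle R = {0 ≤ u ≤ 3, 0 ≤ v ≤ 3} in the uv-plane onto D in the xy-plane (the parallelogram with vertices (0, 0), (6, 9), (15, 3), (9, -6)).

Compute the Jacobian determinant of (x, y) with respect to (u, v):

    ∂(x,y)/∂(u,v) = | 2  3 | = (2)(-2) - (3)(3) = -13.
                   | 3  -2 |

Its absolute value is |J| = 13 (the area scaling factor).

Substituting x = 2u + 3v, y = 3u - 2v into the integrand,

    6x + 6y → 30u + 6v,

so the integral becomes

    ∬_R (30u + 6v) · |J| du dv = ∫_0^3 ∫_0^3 (390u + 78v) dv du.

Inner (v): 1170u + 351.
Outer (u): 6318.

Therefore ∬_D (6x + 6y) dx dy = 6318.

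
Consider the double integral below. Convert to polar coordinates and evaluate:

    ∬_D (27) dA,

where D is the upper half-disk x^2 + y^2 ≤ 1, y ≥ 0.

The region D is 0 ≤ r ≤ 1, 0 ≤ θ ≤ π in polar coordinates, where x = r cos(θ), y = r sin(θ), and dA = r dr dθ.

Under the substitution, the integrand becomes 27, so

    ∬_D (27) dA = ∫_{0}^{π} ∫_{0}^{1} (27) · r dr dθ.

Inner integral (in r): ∫_{0}^{1} (27) · r dr = 27/2.

Outer integral (in θ): ∫_{0}^{π} (27/2) dθ = 27π/2.

Therefore ∬_D (27) dA = 27π/2.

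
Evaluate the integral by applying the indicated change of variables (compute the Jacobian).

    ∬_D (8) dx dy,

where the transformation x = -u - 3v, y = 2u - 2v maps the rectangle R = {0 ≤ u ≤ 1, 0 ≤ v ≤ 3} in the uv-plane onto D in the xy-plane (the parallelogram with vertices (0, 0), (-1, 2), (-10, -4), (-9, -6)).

Compute the Jacobian determinant of (x, y) with respect to (u, v):

    ∂(x,y)/∂(u,v) = | -1  -3 | = (-1)(-2) - (-3)(2) = 8.
                   | 2  -2 |

Its absolute value is |J| = 8 (the area scaling factor).

Substituting x = -u - 3v, y = 2u - 2v into the integrand,

    8 → 8,

so the integral becomes

    ∬_R (8) · |J| du dv = ∫_0^1 ∫_0^3 (64) dv du.

Inner (v): 192.
Outer (u): 192.

Therefore ∬_D (8) dx dy = 192.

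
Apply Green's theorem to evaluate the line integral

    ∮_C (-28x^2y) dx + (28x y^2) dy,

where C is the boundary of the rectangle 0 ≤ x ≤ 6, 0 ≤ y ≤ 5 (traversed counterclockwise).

Green's theorem converts the closed line integral into a double integral over the enclosed region D:

    ∮_C P dx + Q dy = ∬_D (∂Q/∂x - ∂P/∂y) dA.

Here P = -28x^2y, Q = 28x y^2, so

    ∂Q/∂x = 28y^2,    ∂P/∂y = -28x^2,
    ∂Q/∂x - ∂P/∂y = 28x^2 + 28y^2.

D is the region 0 ≤ x ≤ 6, 0 ≤ y ≤ 5. Evaluating the double integral:

    ∬_D (28x^2 + 28y^2) dA = ∫_0^{6} ∫_0^{5} (28x^2 + 28y^2) dy dx.

Inner (y from 0 to 5): 140x^2 + 3500/3.
Outer (x from 0 to 6): 17080.

Therefore ∮_C P dx + Q dy = 17080.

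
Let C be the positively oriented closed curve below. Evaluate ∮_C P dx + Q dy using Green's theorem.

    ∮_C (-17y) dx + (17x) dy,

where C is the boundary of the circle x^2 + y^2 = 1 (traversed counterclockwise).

Green's theorem converts the closed line integral into a double integral over the enclosed region D:

    ∮_C P dx + Q dy = ∬_D (∂Q/∂x - ∂P/∂y) dA.

Here P = -17y, Q = 17x, so

    ∂Q/∂x = 17,    ∂P/∂y = -17,
    ∂Q/∂x - ∂P/∂y = 34.

D is the region x^2 + y^2 ≤ 1. Evaluating the double integral:

In polar coordinates (x = r cos θ, y = r sin θ, dA = r dr dθ) the integrand becomes 34, so

    ∬_D (34) dA = ∫_0^{2π} ∫_0^{1} (34) · r dr dθ.

Inner (r from 0 to 1): 17.
Outer (θ from 0 to 2π): 34π.

Therefore ∮_C P dx + Q dy = 34π.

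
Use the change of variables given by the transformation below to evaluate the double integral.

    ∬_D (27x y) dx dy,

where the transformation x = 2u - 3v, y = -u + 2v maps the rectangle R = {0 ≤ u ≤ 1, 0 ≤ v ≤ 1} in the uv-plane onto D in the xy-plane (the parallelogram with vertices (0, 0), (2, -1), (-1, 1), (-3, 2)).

Compute the Jacobian determinant of (x, y) with respect to (u, v):

    ∂(x,y)/∂(u,v) = | 2  -3 | = (2)(2) - (-3)(-1) = 1.
                   | -1  2 |

Its absolute value is |J| = 1 (the area scaling factor).

Substituting x = 2u - 3v, y = -u + 2v into the integrand,

    27x y → -54u^2 + 189u v - 162v^2,

so the integral becomes

    ∬_R (-54u^2 + 189u v - 162v^2) · |J| du dv = ∫_0^1 ∫_0^1 (-54u^2 + 189u v - 162v^2) dv du.

Inner (v): -54u^2 + 189u/2 - 54.
Outer (u): -99/4.

Therefore ∬_D (27x y) dx dy = -99/4.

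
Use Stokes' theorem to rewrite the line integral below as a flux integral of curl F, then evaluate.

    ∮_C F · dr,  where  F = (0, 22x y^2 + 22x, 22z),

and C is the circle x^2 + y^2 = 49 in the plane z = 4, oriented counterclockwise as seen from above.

Let S be the flat disk x^2 + y^2 ≤ 49 in the plane z = 4, with upward unit normal n̂ = ẑ. By Stokes' theorem,

    ∮_C F · dr = ∬_S (∇ × F) · n̂ dS = ∬_D (curl F)_z dA,

where D is the disk x^2 + y^2 ≤ 49.

Compute the curl of F = (0, 22x y^2 + 22x, 22z):
    (∇ × F)_x = ∂F_z/∂y - ∂F_y/∂z = 0,
    (∇ × F)_y = ∂F_x/∂z - ∂F_z/∂x = 0,
    (∇ × F)_z = ∂F_y/∂x - ∂F_x/∂y = 22y^2 + 22.

On z = 4, (curl F)_z = 22y^2 + 22.

Convert to polar (x = r cos θ, y = r sin θ, dA = r dr dθ); the integrand becomes 22r^2sin(θ)^2 + 22, so

    ∬_D (curl F)_z dA = ∫_0^{2π} ∫_0^{7} (22r^2sin(θ)^2 + 22) · r dr dθ.

Inner (r from 0 to 7): 26411sin(θ)^2/2 + 539.
Outer (θ from 0 to 2π): 28567π/2.

Therefore ∮_C F · dr = 28567π/2.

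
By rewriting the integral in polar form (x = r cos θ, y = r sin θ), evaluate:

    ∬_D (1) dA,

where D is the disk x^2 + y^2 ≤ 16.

The region D is 0 ≤ r ≤ 4, 0 ≤ θ ≤ 2π in polar coordinates, where x = r cos(θ), y = r sin(θ), and dA = r dr dθ.

Under the substitution, the integrand becomes 1, so

    ∬_D (1) dA = ∫_{0}^{2π} ∫_{0}^{4} (1) · r dr dθ.

Inner integral (in r): ∫_{0}^{4} (1) · r dr = 8.

Outer integral (in θ): ∫_{0}^{2π} (8) dθ = 16π.

Therefore ∬_D (1) dA = 16π.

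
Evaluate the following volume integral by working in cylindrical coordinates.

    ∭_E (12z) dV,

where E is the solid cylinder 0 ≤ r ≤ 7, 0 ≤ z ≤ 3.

In cylindrical coordinates, x = r cos(θ), y = r sin(θ), z = z, and dV = r dr dθ dz.

The integrand becomes 12z, so

    ∭_E (12z) dV = ∫_{0}^{2π} ∫_{0}^{7} ∫_{0}^{3} (12z) · r dz dr dθ.

Inner (z): 54r.
Middle (r from 0 to 7): 1323.
Outer (θ): 2646π.

Therefore the triple integral equals 2646π.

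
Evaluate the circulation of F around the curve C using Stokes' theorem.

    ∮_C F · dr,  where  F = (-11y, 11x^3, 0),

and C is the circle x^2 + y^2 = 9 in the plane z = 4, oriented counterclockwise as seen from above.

Let S be the flat disk x^2 + y^2 ≤ 9 in the plane z = 4, with upward unit normal n̂ = ẑ. By Stokes' theorem,

    ∮_C F · dr = ∬_S (∇ × F) · n̂ dS = ∬_D (curl F)_z dA,

where D is the disk x^2 + y^2 ≤ 9.

Compute the curl of F = (-11y, 11x^3, 0):
    (∇ × F)_x = ∂F_z/∂y - ∂F_y/∂z = 0,
    (∇ × F)_y = ∂F_x/∂z - ∂F_z/∂x = 0,
    (∇ × F)_z = ∂F_y/∂x - ∂F_x/∂y = 33x^2 + 11.

On z = 4, (curl F)_z = 33x^2 + 11.

Convert to polar (x = r cos θ, y = r sin θ, dA = r dr dθ); the integrand becomes 33r^2cos(θ)^2 + 11, so

    ∬_D (curl F)_z dA = ∫_0^{2π} ∫_0^{3} (33r^2cos(θ)^2 + 11) · r dr dθ.

Inner (r from 0 to 3): 2673cos(θ)^2/4 + 99/2.
Outer (θ from 0 to 2π): 3069π/4.

Therefore ∮_C F · dr = 3069π/4.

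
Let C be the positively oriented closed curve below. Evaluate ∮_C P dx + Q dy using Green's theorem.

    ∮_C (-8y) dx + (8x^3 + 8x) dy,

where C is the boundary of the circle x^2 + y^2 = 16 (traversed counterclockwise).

Green's theorem converts the closed line integral into a double integral over the enclosed region D:

    ∮_C P dx + Q dy = ∬_D (∂Q/∂x - ∂P/∂y) dA.

Here P = -8y, Q = 8x^3 + 8x, so

    ∂Q/∂x = 24x^2 + 8,    ∂P/∂y = -8,
    ∂Q/∂x - ∂P/∂y = 24x^2 + 16.

D is the region x^2 + y^2 ≤ 16. Evaluating the double integral:

In polar coordinates (x = r cos θ, y = r sin θ, dA = r dr dθ) the integrand becomes 24r^2cos(θ)^2 + 16, so

    ∬_D (24x^2 + 16) dA = ∫_0^{2π} ∫_0^{4} (24r^2cos(θ)^2 + 16) · r dr dθ.

Inner (r from 0 to 4): 1536cos(θ)^2 + 128.
Outer (θ from 0 to 2π): 1792π.

Therefore ∮_C P dx + Q dy = 1792π.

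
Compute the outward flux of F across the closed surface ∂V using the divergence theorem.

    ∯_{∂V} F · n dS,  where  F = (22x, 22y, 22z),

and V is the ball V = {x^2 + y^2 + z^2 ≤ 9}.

By the divergence theorem,

    ∯_{∂V} F · n dS = ∭_V (∇ · F) dV.

Compute the divergence:
    ∇ · F = ∂F_x/∂x + ∂F_y/∂y + ∂F_z/∂z = 22 + 22 + 22 = 66.

In spherical coordinates, x = ρ sin(φ) cos(θ), y = ρ sin(φ) sin(θ), z = ρ cos(φ), dV = ρ^2 sin(φ) dρ dφ dθ, with 0 ≤ ρ ≤ 3, 0 ≤ φ ≤ π, 0 ≤ θ ≤ 2π.

The integrand, after substitution and multiplying by the volume element, becomes (66) · ρ^2 sin(φ), so

    ∭_V (∇·F) dV = ∫_0^{2π} ∫_0^{π} ∫_0^{3} (66) · ρ^2 sin(φ) dρ dφ dθ.

Inner (ρ from 0 to 3): 594sin(φ).
Middle (φ from 0 to π): 1188.
Outer (θ from 0 to 2π): 2376π.

Therefore ∯_{∂V} F · n dS = 2376π.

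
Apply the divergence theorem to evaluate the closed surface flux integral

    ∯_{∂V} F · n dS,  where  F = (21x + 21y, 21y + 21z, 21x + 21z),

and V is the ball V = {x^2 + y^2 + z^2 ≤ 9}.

By the divergence theorem,

    ∯_{∂V} F · n dS = ∭_V (∇ · F) dV.

Compute the divergence:
    ∇ · F = ∂F_x/∂x + ∂F_y/∂y + ∂F_z/∂z = 21 + 21 + 21 = 63.

In spherical coordinates, x = ρ sin(φ) cos(θ), y = ρ sin(φ) sin(θ), z = ρ cos(φ), dV = ρ^2 sin(φ) dρ dφ dθ, with 0 ≤ ρ ≤ 3, 0 ≤ φ ≤ π, 0 ≤ θ ≤ 2π.

The integrand, after substitution and multiplying by the volume element, becomes (63) · ρ^2 sin(φ), so

    ∭_V (∇·F) dV = ∫_0^{2π} ∫_0^{π} ∫_0^{3} (63) · ρ^2 sin(φ) dρ dφ dθ.

Inner (ρ from 0 to 3): 567sin(φ).
Middle (φ from 0 to π): 1134.
Outer (θ from 0 to 2π): 2268π.

Therefore ∯_{∂V} F · n dS = 2268π.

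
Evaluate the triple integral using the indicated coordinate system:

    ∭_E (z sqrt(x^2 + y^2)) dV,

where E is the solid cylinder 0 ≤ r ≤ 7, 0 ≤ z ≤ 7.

In cylindrical coordinates, x = r cos(θ), y = r sin(θ), z = z, and dV = r dr dθ dz.

The integrand becomes r z, so

    ∭_E (z sqrt(x^2 + y^2)) dV = ∫_{0}^{2π} ∫_{0}^{7} ∫_{0}^{7} (r z) · r dz dr dθ.

Inner (z): 49r^2/2.
Middle (r from 0 to 7): 16807/6.
Outer (θ): 16807π/3.

Therefore the triple integral equals 16807π/3.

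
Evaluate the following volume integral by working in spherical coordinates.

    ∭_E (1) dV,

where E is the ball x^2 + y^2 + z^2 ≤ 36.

In spherical coordinates, x = ρ sin(φ) cos(θ), y = ρ sin(φ) sin(θ), z = ρ cos(φ), and dV = ρ^2 sin(φ) dρ dφ dθ.

The integrand becomes 1, so

    ∭_E (1) dV = ∫_{0}^{2π} ∫_{0}^{π} ∫_{0}^{6} (1) · ρ^2 sin(φ) dρ dφ dθ.

Inner (ρ): 72sin(φ).
Middle (φ): 144.
Outer (θ): 288π.

Therefore the triple integral equals 288π.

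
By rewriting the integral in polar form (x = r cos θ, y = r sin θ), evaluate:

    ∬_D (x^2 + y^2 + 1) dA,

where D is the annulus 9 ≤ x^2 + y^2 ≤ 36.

The region D is 3 ≤ r ≤ 6, 0 ≤ θ ≤ 2π in polar coordinates, where x = r cos(θ), y = r sin(θ), and dA = r dr dθ.

Under the substitution, the integrand becomes r^2 + 1, so

    ∬_D (x^2 + y^2 + 1) dA = ∫_{0}^{2π} ∫_{3}^{6} (r^2 + 1) · r dr dθ.

Inner integral (in r): ∫_{3}^{6} (r^2 + 1) · r dr = 1269/4.

Outer integral (in θ): ∫_{0}^{2π} (1269/4) dθ = 1269π/2.

Therefore ∬_D (x^2 + y^2 + 1) dA = 1269π/2.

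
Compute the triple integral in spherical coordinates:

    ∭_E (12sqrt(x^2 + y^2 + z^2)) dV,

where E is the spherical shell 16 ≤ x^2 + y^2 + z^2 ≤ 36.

In spherical coordinates, x = ρ sin(φ) cos(θ), y = ρ sin(φ) sin(θ), z = ρ cos(φ), and dV = ρ^2 sin(φ) dρ dφ dθ.

The integrand becomes 12ρ, so

    ∭_E (12sqrt(x^2 + y^2 + z^2)) dV = ∫_{0}^{2π} ∫_{0}^{π} ∫_{4}^{6} (12ρ) · ρ^2 sin(φ) dρ dφ dθ.

Inner (ρ): 3120sin(φ).
Middle (φ): 6240.
Outer (θ): 12480π.

Therefore the triple integral equals 12480π.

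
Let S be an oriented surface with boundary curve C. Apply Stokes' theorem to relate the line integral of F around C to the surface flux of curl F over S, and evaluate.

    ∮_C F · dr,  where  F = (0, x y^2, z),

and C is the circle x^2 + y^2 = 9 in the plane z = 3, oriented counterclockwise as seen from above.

Let S be the flat disk x^2 + y^2 ≤ 9 in the plane z = 3, with upward unit normal n̂ = ẑ. By Stokes' theorem,

    ∮_C F · dr = ∬_S (∇ × F) · n̂ dS = ∬_D (curl F)_z dA,

where D is the disk x^2 + y^2 ≤ 9.

Compute the curl of F = (0, x y^2, z):
    (∇ × F)_x = ∂F_z/∂y - ∂F_y/∂z = 0,
    (∇ × F)_y = ∂F_x/∂z - ∂F_z/∂x = 0,
    (∇ × F)_z = ∂F_y/∂x - ∂F_x/∂y = y^2.

On z = 3, (curl F)_z = y^2.

Convert to polar (x = r cos θ, y = r sin θ, dA = r dr dθ); the integrand becomes r^2sin(θ)^2, so

    ∬_D (curl F)_z dA = ∫_0^{2π} ∫_0^{3} (r^2sin(θ)^2) · r dr dθ.

Inner (r from 0 to 3): 81sin(θ)^2/4.
Outer (θ from 0 to 2π): 81π/4.

Therefore ∮_C F · dr = 81π/4.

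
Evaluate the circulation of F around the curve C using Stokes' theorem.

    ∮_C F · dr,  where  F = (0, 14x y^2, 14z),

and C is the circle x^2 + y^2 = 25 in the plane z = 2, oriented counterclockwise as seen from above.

Let S be the flat disk x^2 + y^2 ≤ 25 in the plane z = 2, with upward unit normal n̂ = ẑ. By Stokes' theorem,

    ∮_C F · dr = ∬_S (∇ × F) · n̂ dS = ∬_D (curl F)_z dA,

where D is the disk x^2 + y^2 ≤ 25.

Compute the curl of F = (0, 14x y^2, 14z):
    (∇ × F)_x = ∂F_z/∂y - ∂F_y/∂z = 0,
    (∇ × F)_y = ∂F_x/∂z - ∂F_z/∂x = 0,
    (∇ × F)_z = ∂F_y/∂x - ∂F_x/∂y = 14y^2.

On z = 2, (curl F)_z = 14y^2.

Convert to polar (x = r cos θ, y = r sin θ, dA = r dr dθ); the integrand becomes 14r^2sin(θ)^2, so

    ∬_D (curl F)_z dA = ∫_0^{2π} ∫_0^{5} (14r^2sin(θ)^2) · r dr dθ.

Inner (r from 0 to 5): 4375sin(θ)^2/2.
Outer (θ from 0 to 2π): 4375π/2.

Therefore ∮_C F · dr = 4375π/2.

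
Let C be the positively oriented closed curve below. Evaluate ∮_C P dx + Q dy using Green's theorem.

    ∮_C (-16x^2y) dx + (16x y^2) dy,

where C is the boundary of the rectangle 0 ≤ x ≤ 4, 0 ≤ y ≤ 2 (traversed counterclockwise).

Green's theorem converts the closed line integral into a double integral over the enclosed region D:

    ∮_C P dx + Q dy = ∬_D (∂Q/∂x - ∂P/∂y) dA.

Here P = -16x^2y, Q = 16x y^2, so

    ∂Q/∂x = 16y^2,    ∂P/∂y = -16x^2,
    ∂Q/∂x - ∂P/∂y = 16x^2 + 16y^2.

D is the region 0 ≤ x ≤ 4, 0 ≤ y ≤ 2. Evaluating the double integral:

    ∬_D (16x^2 + 16y^2) dA = ∫_0^{4} ∫_0^{2} (16x^2 + 16y^2) dy dx.

Inner (y from 0 to 2): 32x^2 + 128/3.
Outer (x from 0 to 4): 2560/3.

Therefore ∮_C P dx + Q dy = 2560/3.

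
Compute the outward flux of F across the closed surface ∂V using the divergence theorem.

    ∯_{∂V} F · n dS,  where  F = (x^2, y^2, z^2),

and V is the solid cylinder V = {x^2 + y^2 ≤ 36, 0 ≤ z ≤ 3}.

By the divergence theorem,

    ∯_{∂V} F · n dS = ∭_V (∇ · F) dV.

Compute the divergence:
    ∇ · F = ∂F_x/∂x + ∂F_y/∂y + ∂F_z/∂z = 2x + 2y + 2z.

In cylindrical coordinates, x = r cos(θ), y = r sin(θ), z = z, dV = r dr dθ dz, with 0 ≤ r ≤ 6, 0 ≤ θ ≤ 2π, 0 ≤ z ≤ 3.

The integrand, after substitution and multiplying by the volume element, becomes (2sqrt(2)r sin(θ + π/4) + 2z) · r, so

    ∭_V (∇·F) dV = ∫_0^{2π} ∫_0^{6} ∫_0^{3} (2sqrt(2)r sin(θ + π/4) + 2z) · r dz dr dθ.

Inner (z from 0 to 3): 3r (2sqrt(2)r sin(θ + π/4) + 3).
Middle (r from 0 to 6): 432sqrt(2)sin(θ + π/4) + 162.
Outer (θ from 0 to 2π): 324π.

Therefore ∯_{∂V} F · n dS = 324π.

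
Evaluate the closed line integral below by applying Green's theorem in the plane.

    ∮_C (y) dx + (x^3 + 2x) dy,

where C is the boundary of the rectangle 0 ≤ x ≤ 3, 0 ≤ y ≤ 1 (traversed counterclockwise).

Green's theorem converts the closed line integral into a double integral over the enclosed region D:

    ∮_C P dx + Q dy = ∬_D (∂Q/∂x - ∂P/∂y) dA.

Here P = y, Q = x^3 + 2x, so

    ∂Q/∂x = 3x^2 + 2,    ∂P/∂y = 1,
    ∂Q/∂x - ∂P/∂y = 3x^2 + 1.

D is the region 0 ≤ x ≤ 3, 0 ≤ y ≤ 1. Evaluating the double integral:

    ∬_D (3x^2 + 1) dA = ∫_0^{3} ∫_0^{1} (3x^2 + 1) dy dx.

Inner (y from 0 to 1): 3x^2 + 1.
Outer (x from 0 to 3): 30.

Therefore ∮_C P dx + Q dy = 30.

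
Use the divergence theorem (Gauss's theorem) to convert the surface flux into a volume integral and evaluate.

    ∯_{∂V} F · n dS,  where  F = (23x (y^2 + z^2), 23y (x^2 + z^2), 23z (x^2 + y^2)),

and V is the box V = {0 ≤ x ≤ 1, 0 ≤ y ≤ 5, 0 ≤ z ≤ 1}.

By the divergence theorem,

    ∯_{∂V} F · n dS = ∭_V (∇ · F) dV.

Compute the divergence:
    ∇ · F = ∂F_x/∂x + ∂F_y/∂y + ∂F_z/∂z = 23y^2 + 23z^2 + 23x^2 + 23z^2 + 23x^2 + 23y^2 = 46x^2 + 46y^2 + 46z^2.

V is a rectangular box, so dV = dx dy dz with 0 ≤ x ≤ 1, 0 ≤ y ≤ 5, 0 ≤ z ≤ 1.

Integrate (46x^2 + 46y^2 + 46z^2) over V as an iterated integral:

    ∭_V (∇·F) dV = ∫_0^{1} ∫_0^{5} ∫_0^{1} (46x^2 + 46y^2 + 46z^2) dz dy dx.

Inner (z from 0 to 1): 46x^2 + 46y^2 + 46/3.
Middle (y from 0 to 5): 230x^2 + 5980/3.
Outer (x from 0 to 1): 2070.

Therefore ∯_{∂V} F · n dS = 2070.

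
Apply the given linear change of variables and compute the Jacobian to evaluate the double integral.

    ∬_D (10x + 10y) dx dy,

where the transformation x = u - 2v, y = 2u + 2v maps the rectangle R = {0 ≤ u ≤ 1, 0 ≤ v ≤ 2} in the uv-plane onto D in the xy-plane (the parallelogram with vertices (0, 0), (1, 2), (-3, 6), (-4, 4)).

Compute the Jacobian determinant of (x, y) with respect to (u, v):

    ∂(x,y)/∂(u,v) = | 1  -2 | = (1)(2) - (-2)(2) = 6.
                   | 2  2 |

Its absolute value is |J| = 6 (the area scaling factor).

Substituting x = u - 2v, y = 2u + 2v into the integrand,

    10x + 10y → 30u,

so the integral becomes

    ∬_R (30u) · |J| du dv = ∫_0^1 ∫_0^2 (180u) dv du.

Inner (v): 360u.
Outer (u): 180.

Therefore ∬_D (10x + 10y) dx dy = 180.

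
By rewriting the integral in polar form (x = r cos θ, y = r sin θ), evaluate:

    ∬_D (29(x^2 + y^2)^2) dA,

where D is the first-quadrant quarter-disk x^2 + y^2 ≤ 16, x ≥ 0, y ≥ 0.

The region D is 0 ≤ r ≤ 4, 0 ≤ θ ≤ π/2 in polar coordinates, where x = r cos(θ), y = r sin(θ), and dA = r dr dθ.

Under the substitution, the integrand becomes 29r^4, so

    ∬_D (29(x^2 + y^2)^2) dA = ∫_{0}^{π/2} ∫_{0}^{4} (29r^4) · r dr dθ.

Inner integral (in r): ∫_{0}^{4} (29r^4) · r dr = 59392/3.

Outer integral (in θ): ∫_{0}^{π/2} (59392/3) dθ = 29696π/3.

Therefore ∬_D (29(x^2 + y^2)^2) dA = 29696π/3.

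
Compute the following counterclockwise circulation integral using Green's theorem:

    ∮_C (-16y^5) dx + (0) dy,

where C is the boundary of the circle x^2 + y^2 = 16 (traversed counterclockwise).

Green's theorem converts the closed line integral into a double integral over the enclosed region D:

    ∮_C P dx + Q dy = ∬_D (∂Q/∂x - ∂P/∂y) dA.

Here P = -16y^5, Q = 0, so

    ∂Q/∂x = 0,    ∂P/∂y = -80y^4,
    ∂Q/∂x - ∂P/∂y = 80y^4.

D is the region x^2 + y^2 ≤ 16. Evaluating the double integral:

In polar coordinates (x = r cos θ, y = r sin θ, dA = r dr dθ) the integrand becomes 80r^4sin(θ)^4, so

    ∬_D (80y^4) dA = ∫_0^{2π} ∫_0^{4} (80r^4sin(θ)^4) · r dr dθ.

Inner (r from 0 to 4): 163840sin(θ)^4/3.
Outer (θ from 0 to 2π): 40960π.

Therefore ∮_C P dx + Q dy = 40960π.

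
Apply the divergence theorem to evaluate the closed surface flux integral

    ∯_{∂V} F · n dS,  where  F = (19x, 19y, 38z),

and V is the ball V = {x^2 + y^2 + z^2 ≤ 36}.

By the divergence theorem,

    ∯_{∂V} F · n dS = ∭_V (∇ · F) dV.

Compute the divergence:
    ∇ · F = ∂F_x/∂x + ∂F_y/∂y + ∂F_z/∂z = 19 + 19 + 38 = 76.

In spherical coordinates, x = ρ sin(φ) cos(θ), y = ρ sin(φ) sin(θ), z = ρ cos(φ), dV = ρ^2 sin(φ) dρ dφ dθ, with 0 ≤ ρ ≤ 6, 0 ≤ φ ≤ π, 0 ≤ θ ≤ 2π.

The integrand, after substitution and multiplying by the volume element, becomes (76) · ρ^2 sin(φ), so

    ∭_V (∇·F) dV = ∫_0^{2π} ∫_0^{π} ∫_0^{6} (76) · ρ^2 sin(φ) dρ dφ dθ.

Inner (ρ from 0 to 6): 5472sin(φ).
Middle (φ from 0 to π): 10944.
Outer (θ from 0 to 2π): 21888π.

Therefore ∯_{∂V} F · n dS = 21888π.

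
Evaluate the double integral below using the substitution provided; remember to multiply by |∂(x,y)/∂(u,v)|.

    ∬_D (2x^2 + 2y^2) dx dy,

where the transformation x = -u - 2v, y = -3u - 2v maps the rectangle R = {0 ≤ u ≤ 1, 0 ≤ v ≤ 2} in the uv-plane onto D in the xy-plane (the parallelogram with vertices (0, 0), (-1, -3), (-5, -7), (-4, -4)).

Compute the Jacobian determinant of (x, y) with respect to (u, v):

    ∂(x,y)/∂(u,v) = | -1  -2 | = (-1)(-2) - (-2)(-3) = -4.
                   | -3  -2 |

Its absolute value is |J| = 4 (the area scaling factor).

Substituting x = -u - 2v, y = -3u - 2v into the integrand,

    2x^2 + 2y^2 → 20u^2 + 32u v + 16v^2,

so the integral becomes

    ∬_R (20u^2 + 32u v + 16v^2) · |J| du dv = ∫_0^1 ∫_0^2 (80u^2 + 128u v + 64v^2) dv du.

Inner (v): 160u^2 + 256u + 512/3.
Outer (u): 352.

Therefore ∬_D (2x^2 + 2y^2) dx dy = 352.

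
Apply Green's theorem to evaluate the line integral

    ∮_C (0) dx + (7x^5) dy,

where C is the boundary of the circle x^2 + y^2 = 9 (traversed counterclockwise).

Green's theorem converts the closed line integral into a double integral over the enclosed region D:

    ∮_C P dx + Q dy = ∬_D (∂Q/∂x - ∂P/∂y) dA.

Here P = 0, Q = 7x^5, so

    ∂Q/∂x = 35x^4,    ∂P/∂y = 0,
    ∂Q/∂x - ∂P/∂y = 35x^4.

D is the region x^2 + y^2 ≤ 9. Evaluating the double integral:

In polar coordinates (x = r cos θ, y = r sin θ, dA = r dr dθ) the integrand becomes 35r^4cos(θ)^4, so

    ∬_D (35x^4) dA = ∫_0^{2π} ∫_0^{3} (35r^4cos(θ)^4) · r dr dθ.

Inner (r from 0 to 3): 8505cos(θ)^4/2.
Outer (θ from 0 to 2π): 25515π/8.

Therefore ∮_C P dx + Q dy = 25515π/8.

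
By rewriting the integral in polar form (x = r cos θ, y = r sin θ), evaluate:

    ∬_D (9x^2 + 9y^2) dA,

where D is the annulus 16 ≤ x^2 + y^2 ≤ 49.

The region D is 4 ≤ r ≤ 7, 0 ≤ θ ≤ 2π in polar coordinates, where x = r cos(θ), y = r sin(θ), and dA = r dr dθ.

Under the substitution, the integrand becomes 9r^2, so

    ∬_D (9x^2 + 9y^2) dA = ∫_{0}^{2π} ∫_{4}^{7} (9r^2) · r dr dθ.

Inner integral (in r): ∫_{4}^{7} (9r^2) · r dr = 19305/4.

Outer integral (in θ): ∫_{0}^{2π} (19305/4) dθ = 19305π/2.

Therefore ∬_D (9x^2 + 9y^2) dA = 19305π/2.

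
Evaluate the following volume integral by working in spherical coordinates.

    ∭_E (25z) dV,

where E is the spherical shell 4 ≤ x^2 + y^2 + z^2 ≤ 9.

In spherical coordinates, x = ρ sin(φ) cos(θ), y = ρ sin(φ) sin(θ), z = ρ cos(φ), and dV = ρ^2 sin(φ) dρ dφ dθ.

The integrand becomes 25ρ cos(φ), so

    ∭_E (25z) dV = ∫_{0}^{2π} ∫_{0}^{π} ∫_{2}^{3} (25ρ cos(φ)) · ρ^2 sin(φ) dρ dφ dθ.

Inner (ρ): 1625sin(2φ)/8.
Middle (φ): 0.
Outer (θ): 0.

Therefore the triple integral equals 0.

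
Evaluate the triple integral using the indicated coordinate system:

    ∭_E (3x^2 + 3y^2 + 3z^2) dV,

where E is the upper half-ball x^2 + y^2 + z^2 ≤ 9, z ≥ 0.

In spherical coordinates, x = ρ sin(φ) cos(θ), y = ρ sin(φ) sin(θ), z = ρ cos(φ), and dV = ρ^2 sin(φ) dρ dφ dθ.

The integrand becomes 3ρ^2, so

    ∭_E (3x^2 + 3y^2 + 3z^2) dV = ∫_{0}^{2π} ∫_{0}^{π/2} ∫_{0}^{3} (3ρ^2) · ρ^2 sin(φ) dρ dφ dθ.

Inner (ρ): 729sin(φ)/5.
Middle (φ): 729/5.
Outer (θ): 1458π/5.

Therefore the triple integral equals 1458π/5.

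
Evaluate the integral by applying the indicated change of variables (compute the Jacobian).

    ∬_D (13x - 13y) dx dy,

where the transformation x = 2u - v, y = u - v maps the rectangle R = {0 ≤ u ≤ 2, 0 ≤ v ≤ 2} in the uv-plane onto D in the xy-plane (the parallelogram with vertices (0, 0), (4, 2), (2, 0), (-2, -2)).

Compute the Jacobian determinant of (x, y) with respect to (u, v):

    ∂(x,y)/∂(u,v) = | 2  -1 | = (2)(-1) - (-1)(1) = -1.
                   | 1  -1 |

Its absolute value is |J| = 1 (the area scaling factor).

Substituting x = 2u - v, y = u - v into the integrand,

    13x - 13y → 13u,

so the integral becomes

    ∬_R (13u) · |J| du dv = ∫_0^2 ∫_0^2 (13u) dv du.

Inner (v): 26u.
Outer (u): 52.

Therefore ∬_D (13x - 13y) dx dy = 52.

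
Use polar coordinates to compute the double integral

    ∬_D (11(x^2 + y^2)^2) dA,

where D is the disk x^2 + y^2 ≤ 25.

The region D is 0 ≤ r ≤ 5, 0 ≤ θ ≤ 2π in polar coordinates, where x = r cos(θ), y = r sin(θ), and dA = r dr dθ.

Under the substitution, the integrand becomes 11r^4, so

    ∬_D (11(x^2 + y^2)^2) dA = ∫_{0}^{2π} ∫_{0}^{5} (11r^4) · r dr dθ.

Inner integral (in r): ∫_{0}^{5} (11r^4) · r dr = 171875/6.

Outer integral (in θ): ∫_{0}^{2π} (171875/6) dθ = 171875π/3.

Therefore ∬_D (11(x^2 + y^2)^2) dA = 171875π/3.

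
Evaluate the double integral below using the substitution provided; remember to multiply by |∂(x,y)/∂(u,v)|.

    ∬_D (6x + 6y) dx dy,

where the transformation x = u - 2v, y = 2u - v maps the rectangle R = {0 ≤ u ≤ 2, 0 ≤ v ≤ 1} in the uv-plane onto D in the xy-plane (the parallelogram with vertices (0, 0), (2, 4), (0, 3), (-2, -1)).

Compute the Jacobian determinant of (x, y) with respect to (u, v):

    ∂(x,y)/∂(u,v) = | 1  -2 | = (1)(-1) - (-2)(2) = 3.
                   | 2  -1 |

Its absolute value is |J| = 3 (the area scaling factor).

Substituting x = u - 2v, y = 2u - v into the integrand,

    6x + 6y → 18u - 18v,

so the integral becomes

    ∬_R (18u - 18v) · |J| du dv = ∫_0^2 ∫_0^1 (54u - 54v) dv du.

Inner (v): 54u - 27.
Outer (u): 54.

Therefore ∬_D (6x + 6y) dx dy = 54.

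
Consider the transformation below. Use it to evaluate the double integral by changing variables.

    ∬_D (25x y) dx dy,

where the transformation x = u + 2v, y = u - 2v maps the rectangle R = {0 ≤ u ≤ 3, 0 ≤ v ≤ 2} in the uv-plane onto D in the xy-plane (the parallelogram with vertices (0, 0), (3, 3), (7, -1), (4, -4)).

Compute the Jacobian determinant of (x, y) with respect to (u, v):

    ∂(x,y)/∂(u,v) = | 1  2 | = (1)(-2) - (2)(1) = -4.
                   | 1  -2 |

Its absolute value is |J| = 4 (the area scaling factor).

Substituting x = u + 2v, y = u - 2v into the integrand,

    25x y → 25u^2 - 100v^2,

so the integral becomes

    ∬_R (25u^2 - 100v^2) · |J| du dv = ∫_0^3 ∫_0^2 (100u^2 - 400v^2) dv du.

Inner (v): 200u^2 - 3200/3.
Outer (u): -1400.

Therefore ∬_D (25x y) dx dy = -1400.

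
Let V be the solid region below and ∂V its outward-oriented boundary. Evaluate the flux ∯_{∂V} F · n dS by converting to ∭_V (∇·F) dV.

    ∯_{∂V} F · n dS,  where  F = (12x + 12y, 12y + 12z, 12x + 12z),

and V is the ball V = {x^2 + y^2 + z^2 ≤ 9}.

By the divergence theorem,

    ∯_{∂V} F · n dS = ∭_V (∇ · F) dV.

Compute the divergence:
    ∇ · F = ∂F_x/∂x + ∂F_y/∂y + ∂F_z/∂z = 12 + 12 + 12 = 36.

In spherical coordinates, x = ρ sin(φ) cos(θ), y = ρ sin(φ) sin(θ), z = ρ cos(φ), dV = ρ^2 sin(φ) dρ dφ dθ, with 0 ≤ ρ ≤ 3, 0 ≤ φ ≤ π, 0 ≤ θ ≤ 2π.

The integrand, after substitution and multiplying by the volume element, becomes (36) · ρ^2 sin(φ), so

    ∭_V (∇·F) dV = ∫_0^{2π} ∫_0^{π} ∫_0^{3} (36) · ρ^2 sin(φ) dρ dφ dθ.

Inner (ρ from 0 to 3): 324sin(φ).
Middle (φ from 0 to π): 648.
Outer (θ from 0 to 2π): 1296π.

Therefore ∯_{∂V} F · n dS = 1296π.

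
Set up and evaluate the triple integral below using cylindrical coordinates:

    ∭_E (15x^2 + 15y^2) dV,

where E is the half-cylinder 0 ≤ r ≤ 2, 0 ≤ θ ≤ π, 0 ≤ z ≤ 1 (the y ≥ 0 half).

In cylindrical coordinates, x = r cos(θ), y = r sin(θ), z = z, and dV = r dr dθ dz.

The integrand becomes 15r^2, so

    ∭_E (15x^2 + 15y^2) dV = ∫_{0}^{π} ∫_{0}^{2} ∫_{0}^{1} (15r^2) · r dz dr dθ.

Inner (z): 15r^3.
Middle (r from 0 to 2): 60.
Outer (θ): 60π.

Therefore the triple integral equals 60π.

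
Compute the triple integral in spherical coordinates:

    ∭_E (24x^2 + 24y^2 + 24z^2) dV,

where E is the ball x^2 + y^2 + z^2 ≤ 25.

In spherical coordinates, x = ρ sin(φ) cos(θ), y = ρ sin(φ) sin(θ), z = ρ cos(φ), and dV = ρ^2 sin(φ) dρ dφ dθ.

The integrand becomes 24ρ^2, so

    ∭_E (24x^2 + 24y^2 + 24z^2) dV = ∫_{0}^{2π} ∫_{0}^{π} ∫_{0}^{5} (24ρ^2) · ρ^2 sin(φ) dρ dφ dθ.

Inner (ρ): 15000sin(φ).
Middle (φ): 30000.
Outer (θ): 60000π.

Therefore the triple integral equals 60000π.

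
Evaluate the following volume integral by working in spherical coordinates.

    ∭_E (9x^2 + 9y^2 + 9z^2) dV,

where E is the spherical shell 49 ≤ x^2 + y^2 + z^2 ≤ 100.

In spherical coordinates, x = ρ sin(φ) cos(θ), y = ρ sin(φ) sin(θ), z = ρ cos(φ), and dV = ρ^2 sin(φ) dρ dφ dθ.

The integrand becomes 9ρ^2, so

    ∭_E (9x^2 + 9y^2 + 9z^2) dV = ∫_{0}^{2π} ∫_{0}^{π} ∫_{7}^{10} (9ρ^2) · ρ^2 sin(φ) dρ dφ dθ.

Inner (ρ): 748737sin(φ)/5.
Middle (φ): 1497474/5.
Outer (θ): 2994948π/5.

Therefore the triple integral equals 2994948π/5.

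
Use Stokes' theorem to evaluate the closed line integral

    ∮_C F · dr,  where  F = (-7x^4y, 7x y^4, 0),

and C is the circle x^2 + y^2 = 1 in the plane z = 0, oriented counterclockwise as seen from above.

Let S be the flat disk x^2 + y^2 ≤ 1 in the plane z = 0, with upward unit normal n̂ = ẑ. By Stokes' theorem,

    ∮_C F · dr = ∬_S (∇ × F) · n̂ dS = ∬_D (curl F)_z dA,

where D is the disk x^2 + y^2 ≤ 1.

Compute the curl of F = (-7x^4y, 7x y^4, 0):
    (∇ × F)_x = ∂F_z/∂y - ∂F_y/∂z = 0,
    (∇ × F)_y = ∂F_x/∂z - ∂F_z/∂x = 0,
    (∇ × F)_z = ∂F_y/∂x - ∂F_x/∂y = 7x^4 + 7y^4.

On z = 0, (curl F)_z = 7x^4 + 7y^4.

Convert to polar (x = r cos θ, y = r sin θ, dA = r dr dθ); the integrand becomes 7r^4(sin(θ)^4 + cos(θ)^4), so

    ∬_D (curl F)_z dA = ∫_0^{2π} ∫_0^{1} (7r^4(sin(θ)^4 + cos(θ)^4)) · r dr dθ.

Inner (r from 0 to 1): 7sin(θ)^4/6 + 7cos(θ)^4/6.
Outer (θ from 0 to 2π): 7π/4.

Therefore ∮_C F · dr = 7π/4.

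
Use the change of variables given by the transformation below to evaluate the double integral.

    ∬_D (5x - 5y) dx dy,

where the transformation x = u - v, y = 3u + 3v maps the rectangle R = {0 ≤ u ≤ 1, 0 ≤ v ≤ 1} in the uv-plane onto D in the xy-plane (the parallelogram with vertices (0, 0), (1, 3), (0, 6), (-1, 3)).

Compute the Jacobian determinant of (x, y) with respect to (u, v):

    ∂(x,y)/∂(u,v) = | 1  -1 | = (1)(3) - (-1)(3) = 6.
                   | 3  3 |

Its absolute value is |J| = 6 (the area scaling factor).

Substituting x = u - v, y = 3u + 3v into the integrand,

    5x - 5y → -10u - 20v,

so the integral becomes

    ∬_R (-10u - 20v) · |J| du dv = ∫_0^1 ∫_0^1 (-60u - 120v) dv du.

Inner (v): -60u - 60.
Outer (u): -90.

Therefore ∬_D (5x - 5y) dx dy = -90.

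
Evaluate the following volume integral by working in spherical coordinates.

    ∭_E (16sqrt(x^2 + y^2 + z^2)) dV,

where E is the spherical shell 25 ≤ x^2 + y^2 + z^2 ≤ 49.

In spherical coordinates, x = ρ sin(φ) cos(θ), y = ρ sin(φ) sin(θ), z = ρ cos(φ), and dV = ρ^2 sin(φ) dρ dφ dθ.

The integrand becomes 16ρ, so

    ∭_E (16sqrt(x^2 + y^2 + z^2)) dV = ∫_{0}^{2π} ∫_{0}^{π} ∫_{5}^{7} (16ρ) · ρ^2 sin(φ) dρ dφ dθ.

Inner (ρ): 7104sin(φ).
Middle (φ): 14208.
Outer (θ): 28416π.

Therefore the triple integral equals 28416π.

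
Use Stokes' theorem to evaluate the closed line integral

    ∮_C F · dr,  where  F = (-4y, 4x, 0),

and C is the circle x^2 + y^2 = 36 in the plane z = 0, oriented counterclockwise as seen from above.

Let S be the flat disk x^2 + y^2 ≤ 36 in the plane z = 0, with upward unit normal n̂ = ẑ. By Stokes' theorem,

    ∮_C F · dr = ∬_S (∇ × F) · n̂ dS = ∬_D (curl F)_z dA,

where D is the disk x^2 + y^2 ≤ 36.

Compute the curl of F = (-4y, 4x, 0):
    (∇ × F)_x = ∂F_z/∂y - ∂F_y/∂z = 0,
    (∇ × F)_y = ∂F_x/∂z - ∂F_z/∂x = 0,
    (∇ × F)_z = ∂F_y/∂x - ∂F_x/∂y = 8.

On z = 0, (curl F)_z = 8.

Convert to polar (x = r cos θ, y = r sin θ, dA = r dr dθ); the integrand becomes 8, so

    ∬_D (curl F)_z dA = ∫_0^{2π} ∫_0^{6} (8) · r dr dθ.

Inner (r from 0 to 6): 144.
Outer (θ from 0 to 2π): 288π.

Therefore ∮_C F · dr = 288π.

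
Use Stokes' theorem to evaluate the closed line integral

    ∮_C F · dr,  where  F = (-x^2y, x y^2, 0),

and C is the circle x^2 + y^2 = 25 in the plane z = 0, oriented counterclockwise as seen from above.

Let S be the flat disk x^2 + y^2 ≤ 25 in the plane z = 0, with upward unit normal n̂ = ẑ. By Stokes' theorem,

    ∮_C F · dr = ∬_S (∇ × F) · n̂ dS = ∬_D (curl F)_z dA,

where D is the disk x^2 + y^2 ≤ 25.

Compute the curl of F = (-x^2y, x y^2, 0):
    (∇ × F)_x = ∂F_z/∂y - ∂F_y/∂z = 0,
    (∇ × F)_y = ∂F_x/∂z - ∂F_z/∂x = 0,
    (∇ × F)_z = ∂F_y/∂x - ∂F_x/∂y = x^2 + y^2.

On z = 0, (curl F)_z = x^2 + y^2.

Convert to polar (x = r cos θ, y = r sin θ, dA = r dr dθ); the integrand becomes r^2, so

    ∬_D (curl F)_z dA = ∫_0^{2π} ∫_0^{5} (r^2) · r dr dθ.

Inner (r from 0 to 5): 625/4.
Outer (θ from 0 to 2π): 625π/2.

Therefore ∮_C F · dr = 625π/2.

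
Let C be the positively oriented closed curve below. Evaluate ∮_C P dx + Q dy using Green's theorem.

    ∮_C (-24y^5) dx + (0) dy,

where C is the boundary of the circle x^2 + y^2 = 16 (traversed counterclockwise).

Green's theorem converts the closed line integral into a double integral over the enclosed region D:

    ∮_C P dx + Q dy = ∬_D (∂Q/∂x - ∂P/∂y) dA.

Here P = -24y^5, Q = 0, so

    ∂Q/∂x = 0,    ∂P/∂y = -120y^4,
    ∂Q/∂x - ∂P/∂y = 120y^4.

D is the region x^2 + y^2 ≤ 16. Evaluating the double integral:

In polar coordinates (x = r cos θ, y = r sin θ, dA = r dr dθ) the integrand becomes 120r^4sin(θ)^4, so

    ∬_D (120y^4) dA = ∫_0^{2π} ∫_0^{4} (120r^4sin(θ)^4) · r dr dθ.

Inner (r from 0 to 4): 81920sin(θ)^4.
Outer (θ from 0 to 2π): 61440π.

Therefore ∮_C P dx + Q dy = 61440π.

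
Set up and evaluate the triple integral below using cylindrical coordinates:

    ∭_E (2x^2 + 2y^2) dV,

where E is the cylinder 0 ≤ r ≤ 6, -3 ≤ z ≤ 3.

In cylindrical coordinates, x = r cos(θ), y = r sin(θ), z = z, and dV = r dr dθ dz.

The integrand becomes 2r^2, so

    ∭_E (2x^2 + 2y^2) dV = ∫_{0}^{2π} ∫_{0}^{6} ∫_{-3}^{3} (2r^2) · r dz dr dθ.

Inner (z): 12r^3.
Middle (r from 0 to 6): 3888.
Outer (θ): 7776π.

Therefore the triple integral equals 7776π.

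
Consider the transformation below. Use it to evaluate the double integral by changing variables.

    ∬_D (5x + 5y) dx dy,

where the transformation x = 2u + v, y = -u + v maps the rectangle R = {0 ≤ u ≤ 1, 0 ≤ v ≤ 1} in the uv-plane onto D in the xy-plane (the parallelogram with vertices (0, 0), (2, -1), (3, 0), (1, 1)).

Compute the Jacobian determinant of (x, y) with respect to (u, v):

    ∂(x,y)/∂(u,v) = | 2  1 | = (2)(1) - (1)(-1) = 3.
                   | -1  1 |

Its absolute value is |J| = 3 (the area scaling factor).

Substituting x = 2u + v, y = -u + v into the integrand,

    5x + 5y → 5u + 10v,

so the integral becomes

    ∬_R (5u + 10v) · |J| du dv = ∫_0^1 ∫_0^1 (15u + 30v) dv du.

Inner (v): 15u + 15.
Outer (u): 45/2.

Therefore ∬_D (5x + 5y) dx dy = 45/2.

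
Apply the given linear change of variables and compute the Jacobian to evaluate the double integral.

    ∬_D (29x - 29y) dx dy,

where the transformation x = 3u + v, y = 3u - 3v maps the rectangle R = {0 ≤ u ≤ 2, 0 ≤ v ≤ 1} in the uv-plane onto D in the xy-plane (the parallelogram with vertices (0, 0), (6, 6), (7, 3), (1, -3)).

Compute the Jacobian determinant of (x, y) with respect to (u, v):

    ∂(x,y)/∂(u,v) = | 3  1 | = (3)(-3) - (1)(3) = -12.
                   | 3  -3 |

Its absolute value is |J| = 12 (the area scaling factor).

Substituting x = 3u + v, y = 3u - 3v into the integrand,

    29x - 29y → 116v,

so the integral becomes

    ∬_R (116v) · |J| du dv = ∫_0^2 ∫_0^1 (1392v) dv du.

Inner (v): 696.
Outer (u): 1392.

Therefore ∬_D (29x - 29y) dx dy = 1392.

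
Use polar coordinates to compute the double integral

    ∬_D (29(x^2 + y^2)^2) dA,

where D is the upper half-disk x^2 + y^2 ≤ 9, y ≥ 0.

The region D is 0 ≤ r ≤ 3, 0 ≤ θ ≤ π in polar coordinates, where x = r cos(θ), y = r sin(θ), and dA = r dr dθ.

Under the substitution, the integrand becomes 29r^4, so

    ∬_D (29(x^2 + y^2)^2) dA = ∫_{0}^{π} ∫_{0}^{3} (29r^4) · r dr dθ.

Inner integral (in r): ∫_{0}^{3} (29r^4) · r dr = 7047/2.

Outer integral (in θ): ∫_{0}^{π} (7047/2) dθ = 7047π/2.

Therefore ∬_D (29(x^2 + y^2)^2) dA = 7047π/2.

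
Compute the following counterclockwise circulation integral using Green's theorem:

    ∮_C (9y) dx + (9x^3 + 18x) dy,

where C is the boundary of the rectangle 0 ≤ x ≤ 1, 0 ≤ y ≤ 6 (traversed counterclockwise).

Green's theorem converts the closed line integral into a double integral over the enclosed region D:

    ∮_C P dx + Q dy = ∬_D (∂Q/∂x - ∂P/∂y) dA.

Here P = 9y, Q = 9x^3 + 18x, so

    ∂Q/∂x = 27x^2 + 18,    ∂P/∂y = 9,
    ∂Q/∂x - ∂P/∂y = 27x^2 + 9.

D is the region 0 ≤ x ≤ 1, 0 ≤ y ≤ 6. Evaluating the double integral:

    ∬_D (27x^2 + 9) dA = ∫_0^{1} ∫_0^{6} (27x^2 + 9) dy dx.

Inner (y from 0 to 6): 162x^2 + 54.
Outer (x from 0 to 1): 108.

Therefore ∮_C P dx + Q dy = 108.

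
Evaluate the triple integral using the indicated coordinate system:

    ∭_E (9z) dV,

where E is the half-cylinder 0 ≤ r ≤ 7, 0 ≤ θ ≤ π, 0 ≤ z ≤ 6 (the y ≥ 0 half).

In cylindrical coordinates, x = r cos(θ), y = r sin(θ), z = z, and dV = r dr dθ dz.

The integrand becomes 9z, so

    ∭_E (9z) dV = ∫_{0}^{π} ∫_{0}^{7} ∫_{0}^{6} (9z) · r dz dr dθ.

Inner (z): 162r.
Middle (r from 0 to 7): 3969.
Outer (θ): 3969π.

Therefore the triple integral equals 3969π.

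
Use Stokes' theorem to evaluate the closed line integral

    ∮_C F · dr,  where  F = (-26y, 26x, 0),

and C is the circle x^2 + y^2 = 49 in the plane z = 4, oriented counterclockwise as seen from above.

Let S be the flat disk x^2 + y^2 ≤ 49 in the plane z = 4, with upward unit normal n̂ = ẑ. By Stokes' theorem,

    ∮_C F · dr = ∬_S (∇ × F) · n̂ dS = ∬_D (curl F)_z dA,

where D is the disk x^2 + y^2 ≤ 49.

Compute the curl of F = (-26y, 26x, 0):
    (∇ × F)_x = ∂F_z/∂y - ∂F_y/∂z = 0,
    (∇ × F)_y = ∂F_x/∂z - ∂F_z/∂x = 0,
    (∇ × F)_z = ∂F_y/∂x - ∂F_x/∂y = 52.

On z = 4, (curl F)_z = 52.

Convert to polar (x = r cos θ, y = r sin θ, dA = r dr dθ); the integrand becomes 52, so

    ∬_D (curl F)_z dA = ∫_0^{2π} ∫_0^{7} (52) · r dr dθ.

Inner (r from 0 to 7): 1274.
Outer (θ from 0 to 2π): 2548π.

Therefore ∮_C F · dr = 2548π.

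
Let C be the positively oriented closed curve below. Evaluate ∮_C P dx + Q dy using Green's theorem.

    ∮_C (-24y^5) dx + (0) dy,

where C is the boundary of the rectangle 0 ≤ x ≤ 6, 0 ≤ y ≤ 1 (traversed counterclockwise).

Green's theorem converts the closed line integral into a double integral over the enclosed region D:

    ∮_C P dx + Q dy = ∬_D (∂Q/∂x - ∂P/∂y) dA.

Here P = -24y^5, Q = 0, so

    ∂Q/∂x = 0,    ∂P/∂y = -120y^4,
    ∂Q/∂x - ∂P/∂y = 120y^4.

D is the region 0 ≤ x ≤ 6, 0 ≤ y ≤ 1. Evaluating the double integral:

    ∬_D (120y^4) dA = ∫_0^{6} ∫_0^{1} (120y^4) dy dx.

Inner (y from 0 to 1): 24.
Outer (x from 0 to 6): 144.

Therefore ∮_C P dx + Q dy = 144.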